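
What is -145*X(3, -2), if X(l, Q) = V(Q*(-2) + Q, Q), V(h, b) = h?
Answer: -290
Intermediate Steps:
X(l, Q) = -Q (X(l, Q) = Q*(-2) + Q = -2*Q + Q = -Q)
-145*X(3, -2) = -(-145)*(-2) = -145*2 = -290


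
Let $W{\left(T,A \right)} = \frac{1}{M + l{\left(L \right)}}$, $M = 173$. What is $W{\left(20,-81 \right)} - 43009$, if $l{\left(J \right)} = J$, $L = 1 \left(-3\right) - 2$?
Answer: $- \frac{7225511}{168} \approx -43009.0$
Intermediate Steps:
$L = -5$ ($L = -3 - 2 = -5$)
$W{\left(T,A \right)} = \frac{1}{168}$ ($W{\left(T,A \right)} = \frac{1}{173 - 5} = \frac{1}{168}$)
$W{\left(20,-81 \right)} - 43009 = \frac{1}{168} - 43009 = - \frac{7225511}{168}$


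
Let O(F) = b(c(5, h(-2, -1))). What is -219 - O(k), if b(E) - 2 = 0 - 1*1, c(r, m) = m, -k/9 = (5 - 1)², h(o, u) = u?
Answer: -220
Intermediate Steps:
k = -144 (k = -9*(5 - 1)² = -9*4² = -9*16 = -144)
b(E) = 1 (b(E) = 2 + (0 - 1*1) = 2 + (0 - 1) = 2 - 1 = 1)
O(F) = 1
-219 - O(k) = -219 - 1*1 = -219 - 1 = -220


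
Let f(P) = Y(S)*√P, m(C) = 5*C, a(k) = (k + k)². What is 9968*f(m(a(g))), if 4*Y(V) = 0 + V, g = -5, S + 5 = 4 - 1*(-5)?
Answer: 99680*√5 ≈ 2.2289e+5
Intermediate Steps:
S = 4 (S = -5 + (4 - 1*(-5)) = -5 + (4 + 5) = -5 + 9 = 4)
a(k) = 4*k² (a(k) = (2*k)² = 4*k²)
Y(V) = V/4 (Y(V) = (0 + V)/4 = V/4)
f(P) = √P (f(P) = ((¼)*4)*√P = 1*√P = √P)
9968*f(m(a(g))) = 9968*√(5*(4*(-5)²)) = 9968*√(5*(4*25)) = 9968*√(5*100) = 9968*√500 = 9968*(10*√5) = 99680*√5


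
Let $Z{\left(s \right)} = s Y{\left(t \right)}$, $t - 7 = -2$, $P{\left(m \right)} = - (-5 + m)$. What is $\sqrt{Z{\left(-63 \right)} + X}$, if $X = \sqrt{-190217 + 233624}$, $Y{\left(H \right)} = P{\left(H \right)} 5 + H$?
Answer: $\sqrt{-315 + 3 \sqrt{4823}} \approx 10.327 i$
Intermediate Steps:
$P{\left(m \right)} = 5 - m$
$t = 5$ ($t = 7 - 2 = 5$)
$Y{\left(H \right)} = 25 - 4 H$ ($Y{\left(H \right)} = \left(5 - H\right) 5 + H = \left(25 - 5 H\right) + H = 25 - 4 H$)
$Z{\left(s \right)} = 5 s$ ($Z{\left(s \right)} = s \left(25 - 20\right) = s 5 = 5 s$)
$X = 3 \sqrt{4823}$ ($X = \sqrt{43407} = 3 \sqrt{4823} \approx 208.34$)
$\sqrt{Z{\left(-63 \right)} + X} = \sqrt{5 \left(-63\right) + 3 \sqrt{4823}} = \sqrt{-315 + 3 \sqrt{4823}}$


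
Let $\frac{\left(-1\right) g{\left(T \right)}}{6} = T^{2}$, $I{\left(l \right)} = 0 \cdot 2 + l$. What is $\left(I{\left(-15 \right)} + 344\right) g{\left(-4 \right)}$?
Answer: $-31584$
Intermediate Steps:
$I{\left(l \right)} = l$ ($I{\left(l \right)} = 0 + l = l$)
$g{\left(T \right)} = - 6 T^{2}$
$\left(I{\left(-15 \right)} + 344\right) g{\left(-4 \right)} = \left(-15 + 344\right) \left(- 6 \left(-4\right)^{2}\right) = 329 \left(\left(-6\right) 16\right) = 329 \left(-96\right) = -31584$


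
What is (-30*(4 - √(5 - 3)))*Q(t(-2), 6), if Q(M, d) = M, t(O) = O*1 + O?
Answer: 480 - 120*√2 ≈ 310.29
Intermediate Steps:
t(O) = 2*O (t(O) = O + O = 2*O)
(-30*(4 - √(5 - 3)))*Q(t(-2), 6) = (-30*(4 - √(5 - 3)))*(2*(-2)) = -30*(4 - √2)*(-4) = (-120 + 30*√2)*(-4) = 480 - 120*√2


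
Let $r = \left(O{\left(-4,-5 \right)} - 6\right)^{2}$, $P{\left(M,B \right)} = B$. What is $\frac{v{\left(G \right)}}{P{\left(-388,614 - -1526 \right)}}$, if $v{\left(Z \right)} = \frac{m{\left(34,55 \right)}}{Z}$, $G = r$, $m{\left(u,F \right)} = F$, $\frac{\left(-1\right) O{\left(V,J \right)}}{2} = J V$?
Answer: $\frac{11}{905648} \approx 1.2146 \cdot 10^{-5}$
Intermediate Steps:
$O{\left(V,J \right)} = - 2 J V$
$r = 2116$ ($r = \left(\left(-2\right) \left(-5\right) \left(-4\right) - 6\right)^{2} = \left(-40 - 6\right)^{2} = \left(-46\right)^{2} = 2116$)
$G = 2116$
$v{\left(Z \right)} = \frac{55}{Z}$
$\frac{v{\left(G \right)}}{P{\left(-388,614 - -1526 \right)}} = \frac{55 \cdot \frac{1}{2116}}{614 - -1526} = \frac{55 \cdot \frac{1}{2116}}{614 + 1526} = \frac{55}{2116 \cdot 2140} = \frac{55}{2116} \cdot \frac{1}{2140} = \frac{11}{905648}$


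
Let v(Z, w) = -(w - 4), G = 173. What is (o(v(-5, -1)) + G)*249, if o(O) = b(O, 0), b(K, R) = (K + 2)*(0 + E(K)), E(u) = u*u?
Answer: 86652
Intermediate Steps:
E(u) = u²
v(Z, w) = 4 - w (v(Z, w) = -(-4 + w) = 4 - w)
b(K, R) = K²*(2 + K) (b(K, R) = (K + 2)*(0 + K²) = (2 + K)*K² = K²*(2 + K))
o(O) = O²*(2 + O)
(o(v(-5, -1)) + G)*249 = ((4 - 1*(-1))²*(2 + (4 - 1*(-1))) + 173)*249 = ((4 + 1)²*(2 + (4 + 1)) + 173)*249 = (5²*(2 + 5) + 173)*249 = (25*7 + 173)*249 = (175 + 173)*249 = 348*249 = 86652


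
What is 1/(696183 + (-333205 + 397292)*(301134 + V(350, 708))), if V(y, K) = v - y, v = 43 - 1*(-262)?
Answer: 1/19296586926 ≈ 5.1823e-11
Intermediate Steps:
v = 305 (v = 43 + 262 = 305)
V(y, K) = 305 - y
1/(696183 + (-333205 + 397292)*(301134 + V(350, 708))) = 1/(696183 + (-333205 + 397292)*(301134 + (305 - 1*350))) = 1/(696183 + 64087*(301134 + (305 - 350))) = 1/(696183 + 64087*(301134 - 45)) = 1/(696183 + 64087*301089) = 1/(696183 + 19295890743) = 1/19296586926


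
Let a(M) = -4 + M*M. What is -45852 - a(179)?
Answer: -77889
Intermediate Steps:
a(M) = -4 + M²
-45852 - a(179) = -45852 - (-4 + 179²) = -45852 - (-4 + 32041) = -45852 - 1*32037 = -45852 - 32037 = -77889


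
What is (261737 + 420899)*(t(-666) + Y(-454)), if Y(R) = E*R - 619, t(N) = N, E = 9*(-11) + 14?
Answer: 25465735980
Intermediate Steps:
E = -85 (E = -99 + 14 = -85)
Y(R) = -619 - 85*R (Y(R) = -85*R - 619 = -619 - 85*R)
(261737 + 420899)*(t(-666) + Y(-454)) = (261737 + 420899)*(-666 + (-619 - 85*(-454))) = 682636*(-666 + (-619 + 38590)) = 682636*(-666 + 37971) = 682636*37305 = 25465735980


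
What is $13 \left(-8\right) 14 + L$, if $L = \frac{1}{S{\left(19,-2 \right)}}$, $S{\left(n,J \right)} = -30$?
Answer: $- \frac{43681}{30} \approx -1456.0$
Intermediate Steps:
$L = - \frac{1}{30}$ ($L = \frac{1}{-30} = - \frac{1}{30} \approx -0.033333$)
$13 \left(-8\right) 14 + L = 13 \left(-8\right) 14 - \frac{1}{30} = \left(-104\right) 14 - \frac{1}{30} = -1456 - \frac{1}{30} = - \frac{43681}{30}$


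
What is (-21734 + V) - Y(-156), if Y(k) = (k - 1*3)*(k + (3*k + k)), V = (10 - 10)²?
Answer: -145754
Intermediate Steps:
V = 0 (V = 0² = 0)
Y(k) = 5*k*(-3 + k) (Y(k) = (k - 3)*(k + 4*k) = (-3 + k)*(5*k) = 5*k*(-3 + k))
(-21734 + V) - Y(-156) = (-21734 + 0) - 5*(-156)*(-3 - 156) = -21734 - 5*(-156)*(-159) = -21734 - 1*124020 = -21734 - 124020 = -145754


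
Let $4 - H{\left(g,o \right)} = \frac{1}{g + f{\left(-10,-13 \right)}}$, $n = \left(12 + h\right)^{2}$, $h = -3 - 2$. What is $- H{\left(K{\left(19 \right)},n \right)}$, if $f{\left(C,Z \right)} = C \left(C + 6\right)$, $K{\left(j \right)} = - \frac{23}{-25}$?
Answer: $- \frac{4067}{1023} \approx -3.9756$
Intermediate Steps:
$K{\left(j \right)} = \frac{23}{25}$ ($K{\left(j \right)} = \left(-23\right) \left(- \frac{1}{25}\right) = \frac{23}{25}$)
$h = -5$ ($h = -3 - 2 = -5$)
$f{\left(C,Z \right)} = C \left(6 + C\right)$
$n = 49$ ($n = \left(12 - 5\right)^{2} = 7^{2} = 49$)
$H{\left(g,o \right)} = 4 - \frac{1}{40 + g}$ ($H{\left(g,o \right)} = 4 - \frac{1}{g - 10 \left(6 - 10\right)} = 4 - \frac{1}{g - -40} = 4 - \frac{1}{g + 40} = 4 - \frac{1}{40 + g}$)
$- H{\left(K{\left(19 \right)},n \right)} = - \frac{159 + 4 \cdot \frac{23}{25}}{40 + \frac{23}{25}} = - \frac{159 + \frac{92}{25}}{\frac{1023}{25}} = - \frac{25 \cdot 4067}{1023 \cdot 25} = \left(-1\right) \frac{4067}{1023} = - \frac{4067}{1023}$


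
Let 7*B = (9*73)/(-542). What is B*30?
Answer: -9855/1897 ≈ -5.1950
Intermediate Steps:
B = -657/3794 (B = ((9*73)/(-542))/7 = (657*(-1/542))/7 = (⅐)*(-657/542) = -657/3794 ≈ -0.17317)
B*30 = -657/3794*30 = -9855/1897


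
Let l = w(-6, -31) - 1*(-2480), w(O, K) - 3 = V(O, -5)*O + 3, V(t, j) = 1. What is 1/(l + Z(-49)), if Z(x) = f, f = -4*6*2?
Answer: 1/2432 ≈ 0.00041118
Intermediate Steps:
w(O, K) = 6 + O (w(O, K) = 3 + (1*O + 3) = 3 + (O + 3) = 3 + (3 + O) = 6 + O)
l = 2480 (l = (6 - 6) - 1*(-2480) = 0 + 2480 = 2480)
f = -48 (f = -24*2 = -48)
Z(x) = -48
1/(l + Z(-49)) = 1/(2480 - 48) = 1/2432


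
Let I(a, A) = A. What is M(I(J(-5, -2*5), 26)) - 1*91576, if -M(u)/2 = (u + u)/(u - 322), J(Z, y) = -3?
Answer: -3388299/37 ≈ -91576.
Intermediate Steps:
M(u) = -4*u/(-322 + u) (M(u) = -2*(u + u)/(u - 322) = -2*2*u/(-322 + u) = -4*u/(-322 + u))
M(I(J(-5, -2*5), 26)) - 1*91576 = -4*26/(-322 + 26) - 1*91576 = -4*26/(-296) - 91576 = -4*26*(-1/296) - 91576 = 13/37 - 91576 = -3388299/37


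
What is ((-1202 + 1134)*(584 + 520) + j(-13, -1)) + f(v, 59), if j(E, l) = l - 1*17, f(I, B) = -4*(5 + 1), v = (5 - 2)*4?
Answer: -75114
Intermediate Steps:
v = 12 (v = 3*4 = 12)
f(I, B) = -24 (f(I, B) = -4*6 = -24)
j(E, l) = -17 + l (j(E, l) = l - 17 = -17 + l)
((-1202 + 1134)*(584 + 520) + j(-13, -1)) + f(v, 59) = ((-1202 + 1134)*(584 + 520) + (-17 - 1)) - 24 = (-68*1104 - 18) - 24 = (-75072 - 18) - 24 = -75090 - 24 = -75114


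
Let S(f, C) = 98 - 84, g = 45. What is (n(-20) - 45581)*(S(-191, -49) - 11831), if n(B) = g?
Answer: 538098912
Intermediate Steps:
S(f, C) = 14
n(B) = 45
(n(-20) - 45581)*(S(-191, -49) - 11831) = (45 - 45581)*(14 - 11831) = -45536*(-11817) = 538098912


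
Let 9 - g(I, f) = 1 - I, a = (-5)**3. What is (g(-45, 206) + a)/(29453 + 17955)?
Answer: -81/23704 ≈ -0.0034171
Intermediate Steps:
a = -125
g(I, f) = 8 + I (g(I, f) = 9 - (1 - I) = 9 + (-1 + I) = 8 + I)
(g(-45, 206) + a)/(29453 + 17955) = ((8 - 45) - 125)/(29453 + 17955) = (-37 - 125)/47408 = -162*1/47408 = -81/23704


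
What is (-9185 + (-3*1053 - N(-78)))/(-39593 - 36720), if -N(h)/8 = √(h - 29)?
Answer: 12344/76313 - 8*I*√107/76313 ≈ 0.16175 - 0.0010844*I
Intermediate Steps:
N(h) = -8*√(-29 + h) (N(h) = -8*√(h - 29) = -8*√(-29 + h))
(-9185 + (-3*1053 - N(-78)))/(-39593 - 36720) = (-9185 + (-3*1053 - (-8)*√(-29 - 78)))/(-39593 - 36720) = (-9185 + (-3159 - (-8)*√(-107)))/(-76313) = (-9185 + (-3159 - (-8)*I*√107))*(-1/76313) = (-9185 + (-3159 + 8*I*√107))*(-1/76313) = (-12344 + 8*I*√107)*(-1/76313) = 12344/76313 - 8*I*√107/76313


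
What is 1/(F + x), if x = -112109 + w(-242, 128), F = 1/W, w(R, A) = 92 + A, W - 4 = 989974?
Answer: -989978/110767648441 ≈ -8.9374e-6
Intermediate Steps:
W = 989978 (W = 4 + 989974 = 989978)
F = 1/989978 ≈ 1.0101e-6
x = -111889 (x = -112109 + (92 + 128) = -112109 + 220 = -111889)
1/(F + x) = 1/(1/989978 - 111889) = 1/(-110767648441/989978) = -989978/110767648441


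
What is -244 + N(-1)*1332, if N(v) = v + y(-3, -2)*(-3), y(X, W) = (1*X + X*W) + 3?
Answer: -25552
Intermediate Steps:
y(X, W) = 3 + X + W*X (y(X, W) = (X + W*X) + 3 = 3 + X + W*X)
N(v) = -18 + v (N(v) = v + (3 - 3 - 2*(-3))*(-3) = v + (3 - 3 + 6)*(-3) = v + 6*(-3) = v - 18 = -18 + v)
-244 + N(-1)*1332 = -244 + (-18 - 1)*1332 = -244 - 19*1332 = -244 - 25308 = -25552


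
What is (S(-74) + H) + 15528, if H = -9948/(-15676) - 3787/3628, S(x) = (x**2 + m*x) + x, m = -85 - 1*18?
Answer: 405950286447/14218132 ≈ 28552.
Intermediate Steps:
m = -103 (m = -85 - 18 = -103)
S(x) = x**2 - 102*x (S(x) = (x**2 - 103*x) + x = x**2 - 102*x)
H = -5818417/14218132 (H = -9948*(-1/15676) - 3787*1/3628 = 2487/3919 - 3787/3628 = -5818417/14218132 ≈ -0.40922)
(S(-74) + H) + 15528 = (-74*(-102 - 74) - 5818417/14218132) + 15528 = (-74*(-176) - 5818417/14218132) + 15528 = (13024 - 5818417/14218132) + 15528 = 185171132751/14218132 + 15528 = 405950286447/14218132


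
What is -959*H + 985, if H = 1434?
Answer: -1374221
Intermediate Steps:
-959*H + 985 = -959*1434 + 985 = -1375206 + 985 = -1374221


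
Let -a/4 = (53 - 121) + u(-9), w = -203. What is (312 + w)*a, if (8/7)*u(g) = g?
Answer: 66163/2 ≈ 33082.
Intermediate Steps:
u(g) = 7*g/8
a = 607/2 (a = -4*((53 - 121) + (7/8)*(-9)) = -4*(-68 - 63/8) = -4*(-607/8) = 607/2 ≈ 303.50)
(312 + w)*a = (312 - 203)*(607/2) = 109*(607/2) = 66163/2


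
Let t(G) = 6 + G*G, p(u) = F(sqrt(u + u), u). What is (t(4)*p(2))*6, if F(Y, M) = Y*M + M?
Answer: 792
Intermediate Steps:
F(Y, M) = M + M*Y (F(Y, M) = M*Y + M = M + M*Y)
p(u) = u*(1 + sqrt(2)*sqrt(u)) (p(u) = u*(1 + sqrt(u + u)) = u*(1 + sqrt(2*u)) = u*(1 + sqrt(2)*sqrt(u)))
t(G) = 6 + G**2
(t(4)*p(2))*6 = ((6 + 4**2)*(2 + sqrt(2)*2**(3/2)))*6 = ((6 + 16)*(2 + sqrt(2)*(2*sqrt(2))))*6 = (22*(2 + 4))*6 = (22*6)*6 = 132*6 = 792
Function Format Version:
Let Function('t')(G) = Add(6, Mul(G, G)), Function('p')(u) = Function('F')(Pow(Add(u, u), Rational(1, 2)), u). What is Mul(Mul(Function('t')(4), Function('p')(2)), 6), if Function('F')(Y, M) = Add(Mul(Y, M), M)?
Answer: 792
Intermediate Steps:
Function('F')(Y, M) = Add(M, Mul(M, Y)) (Function('F')(Y, M) = Add(Mul(M, Y), M) = Add(M, Mul(M, Y)))
Function('p')(u) = Mul(u, Add(1, Mul(Pow(2, Rational(1, 2)), Pow(u, Rational(1, 2))))) (Function('p')(u) = Mul(u, Add(1, Pow(Add(u, u), Rational(1, 2)))) = Mul(u, Add(1, Pow(Mul(2, u), Rational(1, 2)))) = Mul(u, Add(1, Mul(Pow(2, Rational(1, 2)), Pow(u, Rational(1, 2))))))
Function('t')(G) = Add(6, Pow(G, 2))
Mul(Mul(Function('t')(4), Function('p')(2)), 6) = Mul(Mul(Add(6, Pow(4, 2)), Add(2, Mul(Pow(2, Rational(1, 2)), Pow(2, Rational(3, 2))))), 6) = Mul(Mul(Add(6, 16), Add(2, Mul(Pow(2, Rational(1, 2)), Mul(2, Pow(2, Rational(1, 2)))))), 6) = Mul(Mul(22, Add(2, 4)), 6) = Mul(Mul(22, 6), 6) = Mul(132, 6) = 792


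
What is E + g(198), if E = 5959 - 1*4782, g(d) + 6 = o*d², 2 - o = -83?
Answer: 3333511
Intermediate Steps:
o = 85 (o = 2 - 1*(-83) = 2 + 83 = 85)
g(d) = -6 + 85*d²
E = 1177 (E = 5959 - 4782 = 1177)
E + g(198) = 1177 + (-6 + 85*198²) = 1177 + (-6 + 85*39204) = 1177 + (-6 + 3332340) = 1177 + 3332334 = 3333511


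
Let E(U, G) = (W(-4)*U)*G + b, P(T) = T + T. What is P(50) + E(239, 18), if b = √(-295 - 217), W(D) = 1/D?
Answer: -1951/2 + 16*I*√2 ≈ -975.5 + 22.627*I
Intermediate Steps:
P(T) = 2*T
b = 16*I*√2 (b = √(-512) = 16*I*√2 ≈ 22.627*I)
E(U, G) = 16*I*√2 - G*U/4 (E(U, G) = (U/(-4))*G + 16*I*√2 = (-U/4)*G + 16*I*√2 = -G*U/4 + 16*I*√2 = 16*I*√2 - G*U/4)
P(50) + E(239, 18) = 2*50 + (16*I*√2 - ¼*18*239) = 100 + (16*I*√2 - 2151/2) = 100 + (-2151/2 + 16*I*√2) = -1951/2 + 16*I*√2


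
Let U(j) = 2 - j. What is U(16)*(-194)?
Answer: 2716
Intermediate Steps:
U(16)*(-194) = (2 - 1*16)*(-194) = (2 - 16)*(-194) = -14*(-194) = 2716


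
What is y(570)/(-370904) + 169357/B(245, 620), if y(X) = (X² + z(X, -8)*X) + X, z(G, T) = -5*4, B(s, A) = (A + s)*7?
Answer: 30456747439/1122911860 ≈ 27.123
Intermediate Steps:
B(s, A) = 7*A + 7*s
z(G, T) = -20
y(X) = X² - 19*X (y(X) = (X² - 20*X) + X = X² - 19*X)
y(570)/(-370904) + 169357/B(245, 620) = (570*(-19 + 570))/(-370904) + 169357/(7*620 + 7*245) = (570*551)*(-1/370904) + 169357/(4340 + 1715) = 314070*(-1/370904) + 169357/6055 = -157035/185452 + 169357*(1/6055) = -157035/185452 + 169357/6055 = 30456747439/1122911860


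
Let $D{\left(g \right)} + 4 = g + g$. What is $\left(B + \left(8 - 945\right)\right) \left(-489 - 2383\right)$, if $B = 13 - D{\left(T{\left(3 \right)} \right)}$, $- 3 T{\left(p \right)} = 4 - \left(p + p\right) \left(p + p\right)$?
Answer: $\frac{8110528}{3} \approx 2.7035 \cdot 10^{6}$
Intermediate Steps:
$T{\left(p \right)} = - \frac{4}{3} + \frac{4 p^{2}}{3}$ ($T{\left(p \right)} = - \frac{4 - \left(p + p\right) \left(p + p\right)}{3} = - \frac{4 - 2 p 2 p}{3} = - \frac{4 - 4 p^{2}}{3} = - \frac{4}{3} + \frac{4 p^{2}}{3}$)
$D{\left(g \right)} = -4 + 2 g$ ($D{\left(g \right)} = -4 + \left(g + g\right) = -4 + 2 g$)
$B = - \frac{13}{3}$ ($B = 13 - \left(-4 + 2 \left(- \frac{4}{3} + \frac{4 \cdot 3^{2}}{3}\right)\right) = 13 - \left(-4 + 2 \left(- \frac{4}{3} + \frac{4}{3} \cdot 9\right)\right) = 13 - \left(-4 + 2 \left(- \frac{4}{3} + 12\right)\right) = 13 - \left(-4 + 2 \cdot \frac{32}{3}\right) = 13 - \left(-4 + \frac{64}{3}\right) = 13 - \frac{52}{3} = - \frac{13}{3} \approx -4.3333$)
$\left(B + \left(8 - 945\right)\right) \left(-489 - 2383\right) = \left(- \frac{13}{3} + \left(8 - 945\right)\right) \left(-489 - 2383\right) = \left(- \frac{13}{3} + \left(8 - 945\right)\right) \left(-2872\right) = \left(- \frac{13}{3} - 937\right) \left(-2872\right) = \left(- \frac{2824}{3}\right) \left(-2872\right) = \frac{8110528}{3}$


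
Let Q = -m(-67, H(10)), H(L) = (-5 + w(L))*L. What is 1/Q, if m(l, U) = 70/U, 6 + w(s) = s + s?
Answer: -9/7 ≈ -1.2857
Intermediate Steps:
w(s) = -6 + 2*s (w(s) = -6 + (s + s) = -6 + 2*s)
H(L) = L*(-11 + 2*L) (H(L) = (-5 + (-6 + 2*L))*L = (-11 + 2*L)*L = L*(-11 + 2*L))
Q = -7/9 (Q = -70/(10*(-11 + 2*10)) = -70/(10*(-11 + 20)) = -70/(10*9) = -70/90 = -1*7/9 = -7/9 ≈ -0.77778)
1/Q = 1/(-7/9) = -9/7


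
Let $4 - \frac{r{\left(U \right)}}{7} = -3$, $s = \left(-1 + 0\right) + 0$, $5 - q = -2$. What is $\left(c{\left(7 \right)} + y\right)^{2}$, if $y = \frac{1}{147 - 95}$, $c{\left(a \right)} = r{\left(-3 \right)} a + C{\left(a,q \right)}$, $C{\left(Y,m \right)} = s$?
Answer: $\frac{316306225}{2704} \approx 1.1698 \cdot 10^{5}$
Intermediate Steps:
$q = 7$ ($q = 5 - -2 = 5 + 2 = 7$)
$s = -1$ ($s = -1 + 0 = -1$)
$r{\left(U \right)} = 49$ ($r{\left(U \right)} = 28 - -21 = 28 + 21 = 49$)
$C{\left(Y,m \right)} = -1$
$c{\left(a \right)} = -1 + 49 a$ ($c{\left(a \right)} = 49 a - 1 = -1 + 49 a$)
$y = \frac{1}{52} \approx 0.019231$
$\left(c{\left(7 \right)} + y\right)^{2} = \left(\left(-1 + 49 \cdot 7\right) + \frac{1}{52}\right)^{2} = \left(\left(-1 + 343\right) + \frac{1}{52}\right)^{2} = \left(342 + \frac{1}{52}\right)^{2} = \left(\frac{17785}{52}\right)^{2} = \frac{316306225}{2704}$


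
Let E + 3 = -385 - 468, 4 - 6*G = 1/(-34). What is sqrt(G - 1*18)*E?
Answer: -428*I*sqrt(180285)/51 ≈ -3563.3*I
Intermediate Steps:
G = 137/204 (G = 2/3 - 1/6/(-34) = 2/3 - 1/6*(-1/34) = 2/3 + 1/204 = 137/204 ≈ 0.67157)
E = -856 (E = -3 + (-385 - 468) = -3 - 853 = -856)
sqrt(G - 1*18)*E = sqrt(137/204 - 1*18)*(-856) = sqrt(137/204 - 18)*(-856) = sqrt(-3535/204)*(-856) = (I*sqrt(180285)/102)*(-856) = -428*I*sqrt(180285)/51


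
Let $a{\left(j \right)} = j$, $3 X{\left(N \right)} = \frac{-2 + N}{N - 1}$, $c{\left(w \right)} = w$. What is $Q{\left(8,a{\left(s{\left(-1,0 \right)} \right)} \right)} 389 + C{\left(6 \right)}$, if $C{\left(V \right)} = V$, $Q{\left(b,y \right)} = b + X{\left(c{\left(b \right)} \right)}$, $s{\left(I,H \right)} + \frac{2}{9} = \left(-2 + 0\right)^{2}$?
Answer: $\frac{22604}{7} \approx 3229.1$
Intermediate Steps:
$s{\left(I,H \right)} = \frac{34}{9}$ ($s{\left(I,H \right)} = - \frac{2}{9} + \left(-2 + 0\right)^{2} = - \frac{2}{9} + \left(-2\right)^{2} = - \frac{2}{9} + 4 = \frac{34}{9}$)
$X{\left(N \right)} = \frac{-2 + N}{3 \left(-1 + N\right)}$ ($X{\left(N \right)} = \frac{\left(-2 + N\right) \frac{1}{N - 1}}{3} = \frac{\left(-2 + N\right) \frac{1}{-1 + N}}{3} = \frac{\frac{1}{-1 + N} \left(-2 + N\right)}{3} = \frac{-2 + N}{3 \left(-1 + N\right)}$)
$Q{\left(b,y \right)} = b + \frac{-2 + b}{3 \left(-1 + b\right)}$
$Q{\left(8,a{\left(s{\left(-1,0 \right)} \right)} \right)} 389 + C{\left(6 \right)} = \frac{-2 + 8 + 3 \cdot 8 \left(-1 + 8\right)}{3 \left(-1 + 8\right)} 389 + 6 = \frac{-2 + 8 + 3 \cdot 8 \cdot 7}{3 \cdot 7} \cdot 389 + 6 = \frac{1}{3} \cdot \frac{1}{7} \left(-2 + 8 + 168\right) 389 + 6 = \frac{1}{3} \cdot \frac{1}{7} \cdot 174 \cdot 389 + 6 = \frac{58}{7} \cdot 389 + 6 = \frac{22562}{7} + 6 = \frac{22604}{7}$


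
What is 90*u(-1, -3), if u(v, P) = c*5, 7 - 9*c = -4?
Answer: 550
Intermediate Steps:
c = 11/9 (c = 7/9 - ⅑*(-4) = 7/9 + 4/9 = 11/9 ≈ 1.2222)
u(v, P) = 55/9 (u(v, P) = (11/9)*5 = 55/9)
90*u(-1, -3) = 90*(55/9) = 550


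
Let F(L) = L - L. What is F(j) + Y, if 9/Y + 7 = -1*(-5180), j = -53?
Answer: 9/5173 ≈ 0.0017398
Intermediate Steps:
F(L) = 0
Y = 9/5173 (Y = 9/(-7 - 1*(-5180)) = 9/(-7 + 5180) = 9/5173 ≈ 0.0017398)
F(j) + Y = 0 + 9/5173 = 9/5173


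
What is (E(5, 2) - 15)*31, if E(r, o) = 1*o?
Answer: -403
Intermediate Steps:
E(r, o) = o
(E(5, 2) - 15)*31 = (2 - 15)*31 = -13*31 = -403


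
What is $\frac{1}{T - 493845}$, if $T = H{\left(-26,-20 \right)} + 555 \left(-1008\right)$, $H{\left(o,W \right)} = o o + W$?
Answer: $- \frac{1}{1052629} \approx -9.5 \cdot 10^{-7}$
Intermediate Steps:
$H{\left(o,W \right)} = W + o^{2}$ ($H{\left(o,W \right)} = o^{2} + W = W + o^{2}$)
$T = -558784$ ($T = \left(-20 + \left(-26\right)^{2}\right) + 555 \left(-1008\right) = \left(-20 + 676\right) - 559440 = 656 - 559440 = -558784$)
$\frac{1}{T - 493845} = \frac{1}{-558784 - 493845} = \frac{1}{-1052629} = - \frac{1}{1052629}$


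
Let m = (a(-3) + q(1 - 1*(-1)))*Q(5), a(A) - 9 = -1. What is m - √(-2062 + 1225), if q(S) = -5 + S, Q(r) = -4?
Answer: -20 - 3*I*√93 ≈ -20.0 - 28.931*I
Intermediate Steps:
a(A) = 8 (a(A) = 9 - 1 = 8)
m = -20 (m = (8 + (-5 + (1 - 1*(-1))))*(-4) = (8 + (-5 + (1 + 1)))*(-4) = (8 + (-5 + 2))*(-4) = (8 - 3)*(-4) = 5*(-4) = -20)
m - √(-2062 + 1225) = -20 - √(-2062 + 1225) = -20 - √(-837) = -20 - 3*I*√93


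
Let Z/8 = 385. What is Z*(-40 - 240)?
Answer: -862400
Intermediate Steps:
Z = 3080 (Z = 8*385 = 3080)
Z*(-40 - 240) = 3080*(-40 - 240) = 3080*(-280) = -862400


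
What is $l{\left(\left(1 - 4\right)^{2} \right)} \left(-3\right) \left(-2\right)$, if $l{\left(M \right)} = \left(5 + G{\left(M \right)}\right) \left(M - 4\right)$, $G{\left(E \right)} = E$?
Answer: $420$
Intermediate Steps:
$l{\left(M \right)} = \left(-4 + M\right) \left(5 + M\right)$ ($l{\left(M \right)} = \left(5 + M\right) \left(M - 4\right) = \left(5 + M\right) \left(-4 + M\right) = \left(-4 + M\right) \left(5 + M\right)$)
$l{\left(\left(1 - 4\right)^{2} \right)} \left(-3\right) \left(-2\right) = \left(-20 + \left(1 - 4\right)^{2} + \left(\left(1 - 4\right)^{2}\right)^{2}\right) \left(-3\right) \left(-2\right) = \left(-20 + \left(-3\right)^{2} + \left(\left(-3\right)^{2}\right)^{2}\right) \left(-3\right) \left(-2\right) = \left(-20 + 9 + 9^{2}\right) \left(-3\right) \left(-2\right) = \left(-20 + 9 + 81\right) \left(-3\right) \left(-2\right) = 70 \left(-3\right) \left(-2\right) = \left(-210\right) \left(-2\right) = 420$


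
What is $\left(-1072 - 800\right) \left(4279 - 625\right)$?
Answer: $-6840288$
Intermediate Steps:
$\left(-1072 - 800\right) \left(4279 - 625\right) = \left(-1872\right) 3654 = -6840288$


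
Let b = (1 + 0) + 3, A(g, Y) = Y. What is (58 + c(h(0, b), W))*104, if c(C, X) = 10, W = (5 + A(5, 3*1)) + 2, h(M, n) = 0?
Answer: 7072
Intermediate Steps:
b = 4 (b = 1 + 3 = 4)
W = 10 (W = (5 + 3*1) + 2 = (5 + 3) + 2 = 8 + 2 = 10)
(58 + c(h(0, b), W))*104 = (58 + 10)*104 = 68*104 = 7072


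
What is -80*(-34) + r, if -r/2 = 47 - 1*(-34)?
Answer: 2558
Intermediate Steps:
r = -162 (r = -2*(47 - 1*(-34)) = -2*(47 + 34) = -2*81 = -162)
-80*(-34) + r = -80*(-34) - 162 = 2720 - 162 = 2558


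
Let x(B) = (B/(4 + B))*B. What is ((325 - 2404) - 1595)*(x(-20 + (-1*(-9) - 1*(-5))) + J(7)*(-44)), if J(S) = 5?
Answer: 874412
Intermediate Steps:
x(B) = B**2/(4 + B) (x(B) = (B/(4 + B))*B = B**2/(4 + B))
((325 - 2404) - 1595)*(x(-20 + (-1*(-9) - 1*(-5))) + J(7)*(-44)) = ((325 - 2404) - 1595)*((-20 + (-1*(-9) - 1*(-5)))**2/(4 + (-20 + (-1*(-9) - 1*(-5)))) + 5*(-44)) = (-2079 - 1595)*((-20 + (9 + 5))**2/(4 + (-20 + (9 + 5))) - 220) = -3674*((-20 + 14)**2/(4 + (-20 + 14)) - 220) = -3674*((-6)**2/(4 - 6) - 220) = -3674*(36/(-2) - 220) = -3674*(36*(-1/2) - 220) = -3674*(-18 - 220) = -3674*(-238) = 874412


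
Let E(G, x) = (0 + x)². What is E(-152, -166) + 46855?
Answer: 74411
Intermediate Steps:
E(G, x) = x²
E(-152, -166) + 46855 = (-166)² + 46855 = 27556 + 46855 = 74411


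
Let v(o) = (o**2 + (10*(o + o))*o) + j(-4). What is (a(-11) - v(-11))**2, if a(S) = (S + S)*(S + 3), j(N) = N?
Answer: 5574321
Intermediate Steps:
a(S) = 2*S*(3 + S) (a(S) = (2*S)*(3 + S) = 2*S*(3 + S))
v(o) = -4 + 21*o**2 (v(o) = (o**2 + (10*(o + o))*o) - 4 = (o**2 + (10*(2*o))*o) - 4 = (o**2 + (20*o)*o) - 4 = (o**2 + 20*o**2) - 4 = 21*o**2 - 4 = -4 + 21*o**2)
(a(-11) - v(-11))**2 = (2*(-11)*(3 - 11) - (-4 + 21*(-11)**2))**2 = (2*(-11)*(-8) - (-4 + 21*121))**2 = (176 - (-4 + 2541))**2 = (176 - 1*2537)**2 = (176 - 2537)**2 = (-2361)**2 = 5574321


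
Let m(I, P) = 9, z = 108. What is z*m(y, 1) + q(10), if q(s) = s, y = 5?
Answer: 982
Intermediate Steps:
z*m(y, 1) + q(10) = 108*9 + 10 = 972 + 10 = 982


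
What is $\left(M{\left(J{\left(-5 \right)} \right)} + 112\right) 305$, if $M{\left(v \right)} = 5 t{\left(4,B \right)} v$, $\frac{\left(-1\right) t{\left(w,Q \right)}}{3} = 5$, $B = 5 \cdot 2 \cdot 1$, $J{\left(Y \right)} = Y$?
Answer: $148535$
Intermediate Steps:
$B = 10$ ($B = 10 \cdot 1 = 10$)
$t{\left(w,Q \right)} = -15$ ($t{\left(w,Q \right)} = \left(-3\right) 5 = -15$)
$M{\left(v \right)} = - 75 v$ ($M{\left(v \right)} = 5 \left(-15\right) v = - 75 v$)
$\left(M{\left(J{\left(-5 \right)} \right)} + 112\right) 305 = \left(\left(-75\right) \left(-5\right) + 112\right) 305 = \left(375 + 112\right) 305 = 487 \cdot 305 = 148535$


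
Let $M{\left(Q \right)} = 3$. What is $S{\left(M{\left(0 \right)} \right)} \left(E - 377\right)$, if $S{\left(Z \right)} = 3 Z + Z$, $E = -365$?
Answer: $-8904$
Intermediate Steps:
$S{\left(Z \right)} = 4 Z$
$S{\left(M{\left(0 \right)} \right)} \left(E - 377\right) = 4 \cdot 3 \left(-365 - 377\right) = 12 \left(-365 - 377\right) = 12 \left(-742\right) = -8904$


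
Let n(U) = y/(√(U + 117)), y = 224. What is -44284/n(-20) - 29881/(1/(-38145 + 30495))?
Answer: 228589650 - 11071*√97/56 ≈ 2.2859e+8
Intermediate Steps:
n(U) = 224/√(117 + U) (n(U) = 224/(√(U + 117)) = 224/(√(117 + U)) = 224/√(117 + U))
-44284/n(-20) - 29881/(1/(-38145 + 30495)) = -44284*√(117 - 20)/224 - 29881/(1/(-38145 + 30495)) = -44284*√97/224 - 29881/(1/(-7650)) = -44284*√97/224 - 29881/(-1/7650) = -44284*√97/224 - 29881*(-7650) = -11071*√97/56 + 228589650 = 228589650 - 11071*√97/56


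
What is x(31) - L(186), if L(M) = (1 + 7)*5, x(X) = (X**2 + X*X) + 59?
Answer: 1941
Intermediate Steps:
x(X) = 59 + 2*X**2 (x(X) = (X**2 + X**2) + 59 = 2*X**2 + 59 = 59 + 2*X**2)
L(M) = 40 (L(M) = 8*5 = 40)
x(31) - L(186) = (59 + 2*31**2) - 1*40 = (59 + 2*961) - 40 = (59 + 1922) - 40 = 1981 - 40 = 1941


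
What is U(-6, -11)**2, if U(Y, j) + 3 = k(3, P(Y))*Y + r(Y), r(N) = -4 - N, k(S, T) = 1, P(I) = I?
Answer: 49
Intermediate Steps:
U(Y, j) = -7 (U(Y, j) = -3 + (1*Y + (-4 - Y)) = -3 + (Y + (-4 - Y)) = -3 - 4 = -7)
U(-6, -11)**2 = (-7)**2 = 49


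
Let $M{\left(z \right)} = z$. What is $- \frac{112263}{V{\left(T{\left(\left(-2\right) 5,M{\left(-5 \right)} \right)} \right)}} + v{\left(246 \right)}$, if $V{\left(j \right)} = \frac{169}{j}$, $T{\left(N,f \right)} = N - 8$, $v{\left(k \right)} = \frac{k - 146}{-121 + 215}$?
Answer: $\frac{94982948}{7943} \approx 11958.0$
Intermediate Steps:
$v{\left(k \right)} = - \frac{73}{47} + \frac{k}{94}$ ($v{\left(k \right)} = \frac{-146 + k}{94} = \left(-146 + k\right) \frac{1}{94} = - \frac{73}{47} + \frac{k}{94}$)
$T{\left(N,f \right)} = -8 + N$
$- \frac{112263}{V{\left(T{\left(\left(-2\right) 5,M{\left(-5 \right)} \right)} \right)}} + v{\left(246 \right)} = - \frac{112263}{169 \frac{1}{-8 - 10}} + \left(- \frac{73}{47} + \frac{1}{94} \cdot 246\right) = - \frac{112263}{169 \frac{1}{-8 - 10}} + \left(- \frac{73}{47} + \frac{123}{47}\right) = - \frac{112263}{169 \frac{1}{-18}} + \frac{50}{47} = - \frac{112263}{169 \left(- \frac{1}{18}\right)} + \frac{50}{47} = - \frac{112263}{- \frac{169}{18}} + \frac{50}{47} = \left(-112263\right) \left(- \frac{18}{169}\right) + \frac{50}{47} = \frac{2020734}{169} + \frac{50}{47} = \frac{94982948}{7943}$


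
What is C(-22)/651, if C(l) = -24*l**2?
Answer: -3872/217 ≈ -17.843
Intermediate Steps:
C(-22)/651 = -24*(-22)**2/651 = -24*484*(1/651) = -11616*1/651 = -3872/217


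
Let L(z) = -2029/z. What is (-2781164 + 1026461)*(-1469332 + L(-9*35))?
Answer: 90238048805817/35 ≈ 2.5782e+12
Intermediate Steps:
(-2781164 + 1026461)*(-1469332 + L(-9*35)) = (-2781164 + 1026461)*(-1469332 - 2029/((-9*35))) = -1754703*(-1469332 - 2029/(-315)) = -1754703*(-1469332 - 2029*(-1/315)) = -1754703*(-1469332 + 2029/315) = -1754703*(-462837551/315) = 90238048805817/35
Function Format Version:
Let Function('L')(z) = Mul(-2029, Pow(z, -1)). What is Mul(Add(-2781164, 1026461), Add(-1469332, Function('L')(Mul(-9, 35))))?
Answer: Rational(90238048805817, 35) ≈ 2.5782e+12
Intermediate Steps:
Mul(Add(-2781164, 1026461), Add(-1469332, Function('L')(Mul(-9, 35)))) = Mul(Add(-2781164, 1026461), Add(-1469332, Mul(-2029, Pow(Mul(-9, 35), -1)))) = Mul(-1754703, Add(-1469332, Mul(-2029, Pow(-315, -1)))) = Mul(-1754703, Add(-1469332, Mul(-2029, Rational(-1, 315)))) = Mul(-1754703, Add(-1469332, Rational(2029, 315))) = Mul(-1754703, Rational(-462837551, 315)) = Rational(90238048805817, 35)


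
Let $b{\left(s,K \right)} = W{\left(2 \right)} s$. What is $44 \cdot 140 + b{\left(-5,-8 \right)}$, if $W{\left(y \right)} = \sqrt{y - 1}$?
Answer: $6155$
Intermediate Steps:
$W{\left(y \right)} = \sqrt{-1 + y}$
$b{\left(s,K \right)} = s$ ($b{\left(s,K \right)} = \sqrt{-1 + 2} s = \sqrt{1} s = 1 s = s$)
$44 \cdot 140 + b{\left(-5,-8 \right)} = 44 \cdot 140 - 5 = 6160 - 5 = 6155$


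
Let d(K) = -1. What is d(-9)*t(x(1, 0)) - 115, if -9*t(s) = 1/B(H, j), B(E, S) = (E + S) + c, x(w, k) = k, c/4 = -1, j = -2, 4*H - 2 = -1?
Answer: -23809/207 ≈ -115.02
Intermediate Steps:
H = ¼ (H = ½ + (¼)*(-1) = ½ - ¼ = ¼ ≈ 0.25000)
c = -4 (c = 4*(-1) = -4)
B(E, S) = -4 + E + S (B(E, S) = (E + S) - 4 = -4 + E + S)
t(s) = 4/207 (t(s) = -1/(9*(-4 + ¼ - 2)) = -1/(9*(-23/4)) = -⅑*(-4/23) = 4/207)
d(-9)*t(x(1, 0)) - 115 = -1*4/207 - 115 = -4/207 - 115 = -23809/207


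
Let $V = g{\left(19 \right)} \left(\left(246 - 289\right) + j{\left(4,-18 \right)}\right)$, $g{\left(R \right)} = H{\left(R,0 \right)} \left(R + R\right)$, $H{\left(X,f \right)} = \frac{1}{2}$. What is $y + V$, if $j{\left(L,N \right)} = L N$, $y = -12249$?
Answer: $-14434$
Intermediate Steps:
$H{\left(X,f \right)} = \frac{1}{2}$
$g{\left(R \right)} = R$ ($g{\left(R \right)} = \frac{R + R}{2} = \frac{2 R}{2} = R$)
$V = -2185$ ($V = 19 \left(\left(246 - 289\right) + 4 \left(-18\right)\right) = 19 \left(-43 - 72\right) = 19 \left(-115\right) = -2185$)
$y + V = -12249 - 2185 = -14434$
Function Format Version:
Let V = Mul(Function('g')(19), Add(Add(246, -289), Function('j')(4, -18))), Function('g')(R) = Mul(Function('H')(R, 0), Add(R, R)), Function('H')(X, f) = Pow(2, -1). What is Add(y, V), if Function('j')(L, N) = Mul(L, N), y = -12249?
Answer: -14434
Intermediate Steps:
Function('H')(X, f) = Rational(1, 2)
Function('g')(R) = R (Function('g')(R) = Mul(Rational(1, 2), Add(R, R)) = Mul(Rational(1, 2), Mul(2, R)) = R)
V = -2185 (V = Mul(19, Add(Add(246, -289), Mul(4, -18))) = Mul(19, Add(-43, -72)) = Mul(19, -115) = -2185)
Add(y, V) = Add(-12249, -2185) = -14434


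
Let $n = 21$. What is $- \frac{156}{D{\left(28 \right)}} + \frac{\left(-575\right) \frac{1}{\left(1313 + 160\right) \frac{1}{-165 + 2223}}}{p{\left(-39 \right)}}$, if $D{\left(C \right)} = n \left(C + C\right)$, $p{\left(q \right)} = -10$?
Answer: $\frac{3859227}{48118} \approx 80.203$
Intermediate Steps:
$D{\left(C \right)} = 42 C$ ($D{\left(C \right)} = 21 \left(C + C\right) = 21 \cdot 2 C = 42 C$)
$- \frac{156}{D{\left(28 \right)}} + \frac{\left(-575\right) \frac{1}{\left(1313 + 160\right) \frac{1}{-165 + 2223}}}{p{\left(-39 \right)}} = - \frac{156}{42 \cdot 28} + \frac{\left(-575\right) \frac{1}{\left(1313 + 160\right) \frac{1}{-165 + 2223}}}{-10} = - \frac{156}{1176} + - \frac{575}{1473 \cdot \frac{1}{2058}} \left(- \frac{1}{10}\right) = \left(-156\right) \frac{1}{1176} + - \frac{575}{1473 \cdot \frac{1}{2058}} \left(- \frac{1}{10}\right) = - \frac{13}{98} + - \frac{575}{\frac{491}{686}} \left(- \frac{1}{10}\right) = - \frac{13}{98} + \left(-575\right) \frac{686}{491} \left(- \frac{1}{10}\right) = - \frac{13}{98} - - \frac{39445}{491} = - \frac{13}{98} + \frac{39445}{491} = \frac{3859227}{48118}$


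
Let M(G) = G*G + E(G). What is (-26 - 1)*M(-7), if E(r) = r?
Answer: -1134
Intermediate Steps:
M(G) = G + G² (M(G) = G*G + G = G² + G = G + G²)
(-26 - 1)*M(-7) = (-26 - 1)*(-7*(1 - 7)) = -(-189)*(-6) = -27*42 = -1134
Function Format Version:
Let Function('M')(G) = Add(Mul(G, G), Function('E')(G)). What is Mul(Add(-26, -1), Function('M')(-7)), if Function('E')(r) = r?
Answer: -1134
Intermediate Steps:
Function('M')(G) = Add(G, Pow(G, 2)) (Function('M')(G) = Add(Mul(G, G), G) = Add(Pow(G, 2), G) = Add(G, Pow(G, 2)))
Mul(Add(-26, -1), Function('M')(-7)) = Mul(Add(-26, -1), Mul(-7, Add(1, -7))) = Mul(-27, Mul(-7, -6)) = Mul(-27, 42) = -1134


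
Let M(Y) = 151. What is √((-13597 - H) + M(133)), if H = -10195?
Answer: I*√3251 ≈ 57.018*I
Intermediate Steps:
√((-13597 - H) + M(133)) = √((-13597 - 1*(-10195)) + 151) = √((-13597 + 10195) + 151) = √(-3402 + 151) = √(-3251) = I*√3251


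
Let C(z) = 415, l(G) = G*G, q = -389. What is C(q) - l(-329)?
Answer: -107826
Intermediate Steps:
l(G) = G**2
C(q) - l(-329) = 415 - 1*(-329)**2 = 415 - 1*108241 = 415 - 108241 = -107826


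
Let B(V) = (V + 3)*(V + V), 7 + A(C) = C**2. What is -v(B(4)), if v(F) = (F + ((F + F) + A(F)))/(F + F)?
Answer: -471/16 ≈ -29.438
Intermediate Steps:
A(C) = -7 + C**2
B(V) = 2*V*(3 + V) (B(V) = (3 + V)*(2*V) = 2*V*(3 + V))
v(F) = (-7 + F**2 + 3*F)/(2*F) (v(F) = (F + ((F + F) + (-7 + F**2)))/(F + F) = (F + (2*F + (-7 + F**2)))/((2*F)) = (F + (-7 + F**2 + 2*F))*(1/(2*F)) = (-7 + F**2 + 3*F)*(1/(2*F)) = (-7 + F**2 + 3*F)/(2*F))
-v(B(4)) = -(-7 + (2*4*(3 + 4))**2 + 3*(2*4*(3 + 4)))/(2*(2*4*(3 + 4))) = -(-7 + (2*4*7)**2 + 3*(2*4*7))/(2*(2*4*7)) = -(-7 + 56**2 + 3*56)/(2*56) = -(-7 + 3136 + 168)/(2*56) = -3297/(2*56) = -1*471/16 = -471/16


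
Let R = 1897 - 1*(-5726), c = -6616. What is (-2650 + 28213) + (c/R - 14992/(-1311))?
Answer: 85191972793/3331251 ≈ 25574.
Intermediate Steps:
R = 7623 (R = 1897 + 5726 = 7623)
(-2650 + 28213) + (c/R - 14992/(-1311)) = (-2650 + 28213) + (-6616/7623 - 14992/(-1311)) = 25563 + (-6616*1/7623 - 14992*(-1/1311)) = 25563 + (-6616/7623 + 14992/1311) = 25563 + 35203480/3331251 = 85191972793/3331251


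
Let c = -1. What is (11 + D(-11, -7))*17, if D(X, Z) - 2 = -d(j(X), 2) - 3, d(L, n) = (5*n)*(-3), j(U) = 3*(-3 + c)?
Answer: 680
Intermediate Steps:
j(U) = -12 (j(U) = 3*(-3 - 1) = 3*(-4) = -12)
d(L, n) = -15*n
D(X, Z) = 29 (D(X, Z) = 2 + (-(-15)*2 - 3) = 2 + (-1*(-30) - 3) = 2 + (30 - 3) = 2 + 27 = 29)
(11 + D(-11, -7))*17 = (11 + 29)*17 = 40*17 = 680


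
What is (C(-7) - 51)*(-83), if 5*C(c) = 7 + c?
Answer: 4233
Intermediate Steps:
C(c) = 7/5 + c/5 (C(c) = (7 + c)/5 = 7/5 + c/5)
(C(-7) - 51)*(-83) = ((7/5 + (1/5)*(-7)) - 51)*(-83) = ((7/5 - 7/5) - 51)*(-83) = (0 - 51)*(-83) = -51*(-83) = 4233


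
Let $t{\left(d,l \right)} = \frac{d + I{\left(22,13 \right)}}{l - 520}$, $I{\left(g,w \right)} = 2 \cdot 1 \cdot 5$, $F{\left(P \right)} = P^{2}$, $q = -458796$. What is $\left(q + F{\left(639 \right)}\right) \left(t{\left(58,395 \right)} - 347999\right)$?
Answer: $\frac{87826384917}{5} \approx 1.7565 \cdot 10^{10}$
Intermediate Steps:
$I{\left(g,w \right)} = 10$ ($I{\left(g,w \right)} = 2 \cdot 5 = 10$)
$t{\left(d,l \right)} = \frac{10 + d}{-520 + l}$ ($t{\left(d,l \right)} = \frac{d + 10}{l - 520} = \frac{10 + d}{-520 + l}$)
$\left(q + F{\left(639 \right)}\right) \left(t{\left(58,395 \right)} - 347999\right) = \left(-458796 + 639^{2}\right) \left(\frac{10 + 58}{-520 + 395} - 347999\right) = \left(-458796 + 408321\right) \left(\frac{1}{-125} \cdot 68 - 347999\right) = - 50475 \left(\left(- \frac{1}{125}\right) 68 - 347999\right) = - 50475 \left(- \frac{68}{125} - 347999\right) = \left(-50475\right) \left(- \frac{43499943}{125}\right) = \frac{87826384917}{5}$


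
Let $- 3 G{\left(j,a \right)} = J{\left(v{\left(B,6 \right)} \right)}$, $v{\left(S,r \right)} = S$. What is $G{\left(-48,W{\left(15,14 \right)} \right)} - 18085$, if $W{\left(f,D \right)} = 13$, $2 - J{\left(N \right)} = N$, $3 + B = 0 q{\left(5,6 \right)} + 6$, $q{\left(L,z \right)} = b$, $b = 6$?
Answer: $- \frac{54254}{3} \approx -18085.0$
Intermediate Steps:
$q{\left(L,z \right)} = 6$
$B = 3$ ($B = -3 + \left(0 \cdot 6 + 6\right) = -3 + \left(0 + 6\right) = -3 + 6 = 3$)
$J{\left(N \right)} = 2 - N$
$G{\left(j,a \right)} = \frac{1}{3}$ ($G{\left(j,a \right)} = - \frac{2 - 3}{3} = \left(- \frac{1}{3}\right) \left(-1\right) = \frac{1}{3}$)
$G{\left(-48,W{\left(15,14 \right)} \right)} - 18085 = \frac{1}{3} - 18085 = - \frac{54254}{3}$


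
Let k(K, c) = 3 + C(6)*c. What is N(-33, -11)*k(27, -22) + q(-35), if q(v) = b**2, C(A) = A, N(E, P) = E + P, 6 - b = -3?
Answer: 5757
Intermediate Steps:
b = 9 (b = 6 - 1*(-3) = 6 + 3 = 9)
q(v) = 81 (q(v) = 9**2 = 81)
k(K, c) = 3 + 6*c
N(-33, -11)*k(27, -22) + q(-35) = (-33 - 11)*(3 + 6*(-22)) + 81 = -44*(3 - 132) + 81 = -44*(-129) + 81 = 5676 + 81 = 5757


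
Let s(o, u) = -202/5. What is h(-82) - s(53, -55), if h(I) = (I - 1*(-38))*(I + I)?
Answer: 36282/5 ≈ 7256.4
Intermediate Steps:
s(o, u) = -202/5 (s(o, u) = -202*⅕ = -202/5)
h(I) = 2*I*(38 + I) (h(I) = (I + 38)*(2*I) = (38 + I)*(2*I) = 2*I*(38 + I))
h(-82) - s(53, -55) = 2*(-82)*(38 - 82) - 1*(-202/5) = 2*(-82)*(-44) + 202/5 = 7216 + 202/5 = 36282/5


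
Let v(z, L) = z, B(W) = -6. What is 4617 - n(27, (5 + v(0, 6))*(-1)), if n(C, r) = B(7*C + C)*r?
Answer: 4587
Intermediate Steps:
n(C, r) = -6*r
4617 - n(27, (5 + v(0, 6))*(-1)) = 4617 - (-6)*(5 + 0)*(-1) = 4617 - (-6)*5*(-1) = 4617 - (-6)*(-5) = 4617 - 1*30 = 4617 - 30 = 4587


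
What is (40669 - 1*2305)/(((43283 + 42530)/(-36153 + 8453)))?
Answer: -46203600/3731 ≈ -12384.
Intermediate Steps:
(40669 - 1*2305)/(((43283 + 42530)/(-36153 + 8453))) = (40669 - 2305)/((85813/(-27700))) = 38364/((85813*(-1/27700))) = 38364/(-85813/27700) = 38364*(-27700/85813) = -46203600/3731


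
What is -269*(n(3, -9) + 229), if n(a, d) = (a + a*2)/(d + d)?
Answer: -122933/2 ≈ -61467.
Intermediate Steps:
n(a, d) = 3*a/(2*d) (n(a, d) = (a + 2*a)/((2*d)) = (3*a)*(1/(2*d)) = 3*a/(2*d))
-269*(n(3, -9) + 229) = -269*((3/2)*3/(-9) + 229) = -269*((3/2)*3*(-⅑) + 229) = -269*(-½ + 229) = -269*457/2 = -122933/2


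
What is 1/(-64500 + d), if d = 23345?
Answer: -1/41155 ≈ -2.4298e-5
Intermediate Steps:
1/(-64500 + d) = 1/(-64500 + 23345) = 1/(-41155) = -1/41155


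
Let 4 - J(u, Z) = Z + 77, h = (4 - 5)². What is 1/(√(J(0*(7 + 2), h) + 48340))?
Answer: √48266/48266 ≈ 0.0045518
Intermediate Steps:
h = 1 (h = (-1)² = 1)
J(u, Z) = -73 - Z (J(u, Z) = 4 - (Z + 77) = 4 - (77 + Z) = 4 + (-77 - Z) = -73 - Z)
1/(√(J(0*(7 + 2), h) + 48340)) = 1/(√((-73 - 1*1) + 48340)) = 1/(√((-73 - 1) + 48340)) = 1/(√(-74 + 48340)) = 1/(√48266) = √48266/48266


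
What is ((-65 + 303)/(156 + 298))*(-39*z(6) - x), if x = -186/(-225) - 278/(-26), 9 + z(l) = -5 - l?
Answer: 89163011/221325 ≈ 402.86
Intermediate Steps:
z(l) = -14 - l (z(l) = -9 + (-5 - l) = -14 - l)
x = 11231/975 (x = -186*(-1/225) - 278*(-1/26) = 62/75 + 139/13 = 11231/975 ≈ 11.519)
((-65 + 303)/(156 + 298))*(-39*z(6) - x) = ((-65 + 303)/(156 + 298))*(-39*(-14 - 1*6) - 1*11231/975) = (238/454)*(-39*(-14 - 6) - 11231/975) = (238*(1/454))*(-39*(-20) - 11231/975) = 119*(780 - 11231/975)/227 = (119/227)*(749269/975) = 89163011/221325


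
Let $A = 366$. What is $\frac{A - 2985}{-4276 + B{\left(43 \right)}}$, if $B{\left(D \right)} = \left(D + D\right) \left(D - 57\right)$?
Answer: $\frac{2619}{5480} \approx 0.47792$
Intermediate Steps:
$B{\left(D \right)} = 2 D \left(-57 + D\right)$
$\frac{A - 2985}{-4276 + B{\left(43 \right)}} = \frac{366 - 2985}{-4276 + 2 \cdot 43 \left(-57 + 43\right)} = - \frac{2619}{-4276 + 2 \cdot 43 \left(-14\right)} = - \frac{2619}{-4276 - 1204} = - \frac{2619}{-5480} = \left(-2619\right) \left(- \frac{1}{5480}\right) = \frac{2619}{5480}$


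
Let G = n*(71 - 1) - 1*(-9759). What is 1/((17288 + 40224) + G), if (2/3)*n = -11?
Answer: 1/66116 ≈ 1.5125e-5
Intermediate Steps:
n = -33/2 (n = (3/2)*(-11) = -33/2 ≈ -16.500)
G = 8604 (G = -33*(71 - 1)/2 - 1*(-9759) = -33/2*70 + 9759 = -1155 + 9759 = 8604)
1/((17288 + 40224) + G) = 1/((17288 + 40224) + 8604) = 1/(57512 + 8604) = 1/66116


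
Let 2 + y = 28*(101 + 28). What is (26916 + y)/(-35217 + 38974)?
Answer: 30526/3757 ≈ 8.1251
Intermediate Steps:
y = 3610 (y = -2 + 28*(101 + 28) = -2 + 28*129 = -2 + 3612 = 3610)
(26916 + y)/(-35217 + 38974) = (26916 + 3610)/(-35217 + 38974) = 30526/3757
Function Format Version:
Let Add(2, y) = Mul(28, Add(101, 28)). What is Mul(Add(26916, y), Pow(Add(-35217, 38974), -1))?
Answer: Rational(30526, 3757) ≈ 8.1251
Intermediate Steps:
y = 3610 (y = Add(-2, Mul(28, Add(101, 28))) = Add(-2, Mul(28, 129)) = Add(-2, 3612) = 3610)
Mul(Add(26916, y), Pow(Add(-35217, 38974), -1)) = Mul(Add(26916, 3610), Pow(Add(-35217, 38974), -1)) = Mul(30526, Pow(3757, -1)) = Mul(30526, Rational(1, 3757)) = Rational(30526, 3757)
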